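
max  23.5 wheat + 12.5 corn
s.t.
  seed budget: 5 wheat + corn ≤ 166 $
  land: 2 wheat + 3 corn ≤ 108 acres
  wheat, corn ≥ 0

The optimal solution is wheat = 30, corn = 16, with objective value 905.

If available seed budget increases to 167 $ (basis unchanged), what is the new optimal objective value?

Check each constraint at x*: seed budget 166/166 (tight); land 108/108 (tight).
From A_Bᵀ y = c: 5·y_seed budget + 2·y_land = 23.5; 1·y_seed budget + 3·y_land = 12.5.
Solving: y_seed budget = 3.5, y_land = 3.
Δz = y_seed budget·Δb = 3.5 × (1) = 3.5, so new z* = 905 + 3.5 = 908.5.

908.5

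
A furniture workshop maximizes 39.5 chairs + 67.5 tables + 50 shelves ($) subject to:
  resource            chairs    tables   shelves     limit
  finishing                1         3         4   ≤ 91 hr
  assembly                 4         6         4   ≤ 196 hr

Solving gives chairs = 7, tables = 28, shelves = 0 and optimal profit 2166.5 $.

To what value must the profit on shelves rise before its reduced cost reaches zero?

Both finishing and assembly are binding at x*.
From A_Bᵀ y = c: 1·y_finishing + 4·y_assembly = 39.5; 3·y_finishing + 6·y_assembly = 67.5.
→ y_finishing = 5.5 and y_assembly = 8.5.
shelves enters the basis when its profit ≥ yᵀa₃ = 5.5·4 + 8.5·4 = 56.

56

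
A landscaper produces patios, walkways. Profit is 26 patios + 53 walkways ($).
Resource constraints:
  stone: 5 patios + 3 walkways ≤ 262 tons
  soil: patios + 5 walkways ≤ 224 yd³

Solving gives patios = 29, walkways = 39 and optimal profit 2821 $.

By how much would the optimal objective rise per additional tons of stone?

At the optimum: stone uses 262 of 262 (binding); soil uses 224 of 224 (binding).
From A_Bᵀ y = c: 5·y_stone + 1·y_soil = 26; 3·y_stone + 5·y_soil = 53.
This yields shadow prices y_stone = 3.5, y_soil = 8.5.
Shadow price of stone = 3.5.

3.5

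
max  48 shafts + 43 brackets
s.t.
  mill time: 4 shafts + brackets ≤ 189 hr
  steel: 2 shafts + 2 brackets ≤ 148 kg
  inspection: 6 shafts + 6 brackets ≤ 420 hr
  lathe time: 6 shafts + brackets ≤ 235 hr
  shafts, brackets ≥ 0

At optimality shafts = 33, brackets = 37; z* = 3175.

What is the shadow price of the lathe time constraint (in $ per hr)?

Binding: inspection and lathe time. Non-binding: mill time (20 unused), steel (8 unused).
Slack constraints have shadow price 0 (complementary slackness).
Dual feasibility on the basic columns requires 6·y_inspection + 6·y_lathe time = 48, 6·y_inspection + 1·y_lathe time = 43.
→ y_inspection = 7 and y_lathe time = 1.
Shadow price of lathe time = 1.

1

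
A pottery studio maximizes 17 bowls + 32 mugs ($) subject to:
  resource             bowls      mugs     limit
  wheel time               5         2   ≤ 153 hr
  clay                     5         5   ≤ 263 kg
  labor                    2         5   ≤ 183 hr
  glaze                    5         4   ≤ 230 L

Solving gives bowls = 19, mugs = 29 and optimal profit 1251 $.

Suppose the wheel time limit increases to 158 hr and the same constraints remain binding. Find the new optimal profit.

1256

Binding: wheel time and labor. Non-binding: clay (23 unused), glaze (19 unused).
By complementary slackness, y = 0 for the non-binding constraints.
Dual feasibility on the basic columns requires 5·y_wheel time + 2·y_labor = 17, 2·y_wheel time + 5·y_labor = 32.
Solving: y_wheel time = 1, y_labor = 6.
Δz = y_wheel time·Δb = 1 × (5) = 5, so new z* = 1251 + 5 = 1256.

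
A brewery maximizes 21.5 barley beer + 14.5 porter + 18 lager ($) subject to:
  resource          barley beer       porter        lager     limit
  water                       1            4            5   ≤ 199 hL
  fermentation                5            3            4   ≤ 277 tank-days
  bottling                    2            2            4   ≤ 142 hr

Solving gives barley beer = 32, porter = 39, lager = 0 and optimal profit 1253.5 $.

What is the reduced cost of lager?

Binding: fermentation and bottling. Non-binding: water (11 unused).
Slack constraints have shadow price 0 (complementary slackness).
The binding rows give the dual system: 5·y_fermentation + 2·y_bottling = 21.5 and 3·y_fermentation + 2·y_bottling = 14.5.
Solving: y_fermentation = 3.5, y_bottling = 2.
Reduced cost of lager: c₃ − yᵀa₃ = 18 − (3.5·4 + 2·4) = 18 − 22 = -4.

-4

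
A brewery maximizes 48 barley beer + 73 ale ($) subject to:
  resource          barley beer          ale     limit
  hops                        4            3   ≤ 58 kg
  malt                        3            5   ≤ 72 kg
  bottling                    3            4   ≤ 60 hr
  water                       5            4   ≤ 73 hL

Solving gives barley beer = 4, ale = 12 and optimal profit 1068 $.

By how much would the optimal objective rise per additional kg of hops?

0

At the optimum: hops uses 52 of 58 (slack = 6); malt uses 72 of 72 (binding); bottling uses 60 of 60 (binding); water uses 68 of 73 (slack = 5).
By complementary slackness, y = 0 for the non-binding constraints.
From A_Bᵀ y = c: 3·y_malt + 3·y_bottling = 48; 5·y_malt + 4·y_bottling = 73.
This yields shadow prices y_malt = 9, y_bottling = 7.
Shadow price of hops = 0.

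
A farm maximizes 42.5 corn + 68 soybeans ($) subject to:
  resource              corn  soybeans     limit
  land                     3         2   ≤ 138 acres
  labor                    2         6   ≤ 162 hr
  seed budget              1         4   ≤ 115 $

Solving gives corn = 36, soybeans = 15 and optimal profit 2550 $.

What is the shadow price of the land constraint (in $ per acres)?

8.5

Binding: land and labor. Non-binding: seed budget (19 unused).
Since seed budget is not tight, its dual is 0.
Dual feasibility on the basic columns requires 3·y_land + 2·y_labor = 42.5, 2·y_land + 6·y_labor = 68.
Solving: y_land = 8.5, y_labor = 8.5.
Shadow price of land = 8.5.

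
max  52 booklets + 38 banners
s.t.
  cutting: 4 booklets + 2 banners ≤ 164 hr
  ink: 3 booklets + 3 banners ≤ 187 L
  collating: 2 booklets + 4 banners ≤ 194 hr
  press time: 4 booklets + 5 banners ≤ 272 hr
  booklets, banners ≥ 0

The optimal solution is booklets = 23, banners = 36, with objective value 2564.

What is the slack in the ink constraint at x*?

ink used = 3·23 + 3·36 = 177; slack = 187 − 177 = 10.

10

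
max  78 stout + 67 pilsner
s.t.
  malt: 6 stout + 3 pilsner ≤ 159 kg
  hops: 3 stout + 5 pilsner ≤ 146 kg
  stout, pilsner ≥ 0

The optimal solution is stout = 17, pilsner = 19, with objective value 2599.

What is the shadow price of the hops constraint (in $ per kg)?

Both malt and hops are binding at x*.
The binding rows give the dual system: 6·y_malt + 3·y_hops = 78 and 3·y_malt + 5·y_hops = 67.
Solving: y_malt = 9, y_hops = 8.
Shadow price of hops = 8.

8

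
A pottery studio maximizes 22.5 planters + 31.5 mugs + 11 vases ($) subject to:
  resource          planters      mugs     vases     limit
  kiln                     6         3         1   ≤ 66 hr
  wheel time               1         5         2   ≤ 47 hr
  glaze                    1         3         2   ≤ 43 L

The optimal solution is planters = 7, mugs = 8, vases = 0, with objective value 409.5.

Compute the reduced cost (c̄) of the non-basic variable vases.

-1

At the optimum: kiln uses 66 of 66 (binding); wheel time uses 47 of 47 (binding); glaze uses 31 of 43 (slack = 12).
Since glaze is not tight, its dual is 0.
Dual feasibility on the basic columns requires 6·y_kiln + 1·y_wheel time = 22.5, 3·y_kiln + 5·y_wheel time = 31.5.
This yields shadow prices y_kiln = 3, y_wheel time = 4.5.
Reduced cost of vases: c₃ − yᵀa₃ = 11 − (3·1 + 4.5·2) = 11 − 12 = -1.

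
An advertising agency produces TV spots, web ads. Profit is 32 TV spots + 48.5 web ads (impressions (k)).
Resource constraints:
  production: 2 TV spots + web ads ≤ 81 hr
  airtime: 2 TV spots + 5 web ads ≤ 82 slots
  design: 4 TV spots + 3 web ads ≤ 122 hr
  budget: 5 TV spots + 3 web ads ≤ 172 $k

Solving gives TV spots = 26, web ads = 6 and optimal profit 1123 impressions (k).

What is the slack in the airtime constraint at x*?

0

airtime used = 2·26 + 5·6 = 82; slack = 82 − 82 = 0.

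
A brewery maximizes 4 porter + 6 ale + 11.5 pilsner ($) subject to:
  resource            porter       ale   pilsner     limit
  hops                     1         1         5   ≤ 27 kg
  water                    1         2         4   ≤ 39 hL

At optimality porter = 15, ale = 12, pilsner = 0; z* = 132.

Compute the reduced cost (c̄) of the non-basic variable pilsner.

Check each constraint at x*: hops 27/27 (tight); water 39/39 (tight).
The binding rows give the dual system: 1·y_hops + 1·y_water = 4 and 1·y_hops + 2·y_water = 6.
→ y_hops = 2 and y_water = 2.
Reduced cost of pilsner: c₃ − yᵀa₃ = 11.5 − (2·5 + 2·4) = 11.5 − 18 = -6.5.

-6.5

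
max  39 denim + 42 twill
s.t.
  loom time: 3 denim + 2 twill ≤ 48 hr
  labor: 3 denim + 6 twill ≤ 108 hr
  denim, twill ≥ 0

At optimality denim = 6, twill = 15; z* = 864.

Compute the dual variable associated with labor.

Both loom time and labor are binding at x*.
The binding rows give the dual system: 3·y_loom time + 3·y_labor = 39 and 2·y_loom time + 6·y_labor = 42.
This yields shadow prices y_loom time = 9, y_labor = 4.
Shadow price of labor = 4.

4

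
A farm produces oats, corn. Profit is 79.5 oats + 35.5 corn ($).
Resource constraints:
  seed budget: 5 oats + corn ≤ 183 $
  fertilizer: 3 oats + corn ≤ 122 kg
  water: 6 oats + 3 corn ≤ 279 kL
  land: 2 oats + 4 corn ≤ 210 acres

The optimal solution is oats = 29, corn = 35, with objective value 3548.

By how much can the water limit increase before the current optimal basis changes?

Binding constraints: fertilizer, water. The basis is B = [[3,1],[6,3]] with det 3.
Per unit increase in water, x* moves by d = (-0.3333, 1).
The basis stays optimal until land becomes binding; allowable increase = 3.6 kL.

3.6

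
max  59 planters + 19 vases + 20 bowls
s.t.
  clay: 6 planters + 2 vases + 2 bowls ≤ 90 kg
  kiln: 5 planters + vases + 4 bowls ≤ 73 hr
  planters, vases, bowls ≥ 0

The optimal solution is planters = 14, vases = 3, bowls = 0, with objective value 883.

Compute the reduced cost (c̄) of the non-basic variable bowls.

-2

Both clay and kiln are binding at x*.
The binding rows give the dual system: 6·y_clay + 5·y_kiln = 59 and 2·y_clay + 1·y_kiln = 19.
This yields shadow prices y_clay = 9, y_kiln = 1.
Reduced cost of bowls: c₃ − yᵀa₃ = 20 − (9·2 + 1·4) = 20 − 22 = -2.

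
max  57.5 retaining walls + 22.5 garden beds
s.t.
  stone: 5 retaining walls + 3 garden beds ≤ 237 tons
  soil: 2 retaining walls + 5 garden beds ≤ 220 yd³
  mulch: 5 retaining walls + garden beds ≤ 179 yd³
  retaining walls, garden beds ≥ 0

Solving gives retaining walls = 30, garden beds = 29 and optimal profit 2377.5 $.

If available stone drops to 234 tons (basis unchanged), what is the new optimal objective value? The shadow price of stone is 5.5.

Δb = -3, so new z* = 2377.5 + (5.5)·(-3) = 2377.5 − 16.5 = 2361.

2361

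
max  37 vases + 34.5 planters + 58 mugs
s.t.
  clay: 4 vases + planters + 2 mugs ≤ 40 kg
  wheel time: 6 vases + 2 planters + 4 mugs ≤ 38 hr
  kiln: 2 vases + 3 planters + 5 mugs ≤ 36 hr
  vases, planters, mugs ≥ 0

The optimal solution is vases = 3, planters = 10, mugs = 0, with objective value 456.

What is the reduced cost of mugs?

Binding: wheel time and kiln. Non-binding: clay (18 unused).
By complementary slackness, y = 0 for the non-binding constraint.
The binding rows give the dual system: 6·y_wheel time + 2·y_kiln = 37 and 2·y_wheel time + 3·y_kiln = 34.5.
→ y_wheel time = 3 and y_kiln = 9.5.
Reduced cost of mugs: c₃ − yᵀa₃ = 58 − (3·4 + 9.5·5) = 58 − 59.5 = -1.5.

-1.5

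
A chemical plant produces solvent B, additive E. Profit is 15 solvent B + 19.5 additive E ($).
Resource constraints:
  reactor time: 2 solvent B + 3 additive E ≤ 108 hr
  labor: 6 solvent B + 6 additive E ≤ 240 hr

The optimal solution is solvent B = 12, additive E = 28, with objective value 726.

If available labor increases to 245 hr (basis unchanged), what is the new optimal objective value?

Check each constraint at x*: reactor time 108/108 (tight); labor 240/240 (tight).
From A_Bᵀ y = c: 2·y_reactor time + 6·y_labor = 15; 3·y_reactor time + 6·y_labor = 19.5.
This yields shadow prices y_reactor time = 4.5, y_labor = 1.
Δz = y_labor·Δb = 1 × (5) = 5, so new z* = 726 + 5 = 731.

731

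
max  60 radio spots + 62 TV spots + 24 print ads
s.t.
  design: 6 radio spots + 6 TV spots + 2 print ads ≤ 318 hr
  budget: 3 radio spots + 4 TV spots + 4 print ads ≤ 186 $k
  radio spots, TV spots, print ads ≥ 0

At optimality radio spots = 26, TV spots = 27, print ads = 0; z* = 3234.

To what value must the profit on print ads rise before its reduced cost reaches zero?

Check each constraint at x*: design 318/318 (tight); budget 186/186 (tight).
Dual feasibility on the basic columns requires 6·y_design + 3·y_budget = 60, 6·y_design + 4·y_budget = 62.
This yields shadow prices y_design = 9, y_budget = 2.
print ads enters the basis when its profit ≥ yᵀa₃ = 9·2 + 2·4 = 26.

26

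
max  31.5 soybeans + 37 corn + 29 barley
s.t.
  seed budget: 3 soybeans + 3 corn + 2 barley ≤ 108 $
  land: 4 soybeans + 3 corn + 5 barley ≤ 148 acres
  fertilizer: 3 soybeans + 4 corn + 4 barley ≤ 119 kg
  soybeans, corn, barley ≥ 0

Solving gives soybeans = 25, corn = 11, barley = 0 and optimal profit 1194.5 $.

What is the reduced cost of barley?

At the optimum: seed budget uses 108 of 108 (binding); land uses 133 of 148 (slack = 15); fertilizer uses 119 of 119 (binding).
By complementary slackness, y = 0 for the non-binding constraint.
From A_Bᵀ y = c: 3·y_seed budget + 3·y_fertilizer = 31.5; 3·y_seed budget + 4·y_fertilizer = 37.
Solving: y_seed budget = 5, y_fertilizer = 5.5.
Reduced cost of barley: c₃ − yᵀa₃ = 29 − (5·2 + 5.5·4) = 29 − 32 = -3.

-3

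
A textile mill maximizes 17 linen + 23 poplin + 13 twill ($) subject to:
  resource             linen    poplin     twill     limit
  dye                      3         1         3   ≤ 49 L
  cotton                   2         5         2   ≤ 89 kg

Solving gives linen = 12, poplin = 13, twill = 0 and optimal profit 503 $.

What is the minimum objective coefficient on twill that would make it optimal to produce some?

At the optimum: dye uses 49 of 49 (binding); cotton uses 89 of 89 (binding).
From A_Bᵀ y = c: 3·y_dye + 2·y_cotton = 17; 1·y_dye + 5·y_cotton = 23.
This yields shadow prices y_dye = 3, y_cotton = 4.
twill enters the basis when its profit ≥ yᵀa₃ = 3·3 + 4·2 = 17.

17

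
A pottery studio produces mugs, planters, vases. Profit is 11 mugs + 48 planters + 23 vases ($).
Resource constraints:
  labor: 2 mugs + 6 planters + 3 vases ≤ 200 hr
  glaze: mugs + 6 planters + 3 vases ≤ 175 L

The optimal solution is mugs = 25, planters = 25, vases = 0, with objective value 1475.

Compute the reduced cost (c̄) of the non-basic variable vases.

-1

At the optimum: labor uses 200 of 200 (binding); glaze uses 175 of 175 (binding).
Dual feasibility on the basic columns requires 2·y_labor + 1·y_glaze = 11, 6·y_labor + 6·y_glaze = 48.
→ y_labor = 3 and y_glaze = 5.
Reduced cost of vases: c₃ − yᵀa₃ = 23 − (3·3 + 5·3) = 23 − 24 = -1.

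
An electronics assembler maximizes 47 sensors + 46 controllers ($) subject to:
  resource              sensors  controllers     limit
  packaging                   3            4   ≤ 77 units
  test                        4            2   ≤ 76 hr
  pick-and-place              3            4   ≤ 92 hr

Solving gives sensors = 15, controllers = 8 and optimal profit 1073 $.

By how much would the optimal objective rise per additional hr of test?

5

Binding: packaging and test. Non-binding: pick-and-place (15 unused).
Slack constraints have shadow price 0 (complementary slackness).
From A_Bᵀ y = c: 3·y_packaging + 4·y_test = 47; 4·y_packaging + 2·y_test = 46.
Solving: y_packaging = 9, y_test = 5.
Shadow price of test = 5.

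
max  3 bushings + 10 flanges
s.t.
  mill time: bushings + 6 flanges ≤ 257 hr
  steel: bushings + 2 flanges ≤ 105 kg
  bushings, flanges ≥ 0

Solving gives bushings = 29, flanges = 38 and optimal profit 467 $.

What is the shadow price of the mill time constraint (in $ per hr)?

Check each constraint at x*: mill time 257/257 (tight); steel 105/105 (tight).
The binding rows give the dual system: 1·y_mill time + 1·y_steel = 3 and 6·y_mill time + 2·y_steel = 10.
Solving: y_mill time = 1, y_steel = 2.
Shadow price of mill time = 1.

1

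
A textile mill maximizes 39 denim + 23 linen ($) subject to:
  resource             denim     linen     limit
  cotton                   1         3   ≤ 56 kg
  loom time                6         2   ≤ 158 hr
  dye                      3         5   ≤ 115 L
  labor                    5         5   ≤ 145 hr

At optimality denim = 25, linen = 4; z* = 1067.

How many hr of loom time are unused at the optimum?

0

loom time used = 6·25 + 2·4 = 158; slack = 158 − 158 = 0.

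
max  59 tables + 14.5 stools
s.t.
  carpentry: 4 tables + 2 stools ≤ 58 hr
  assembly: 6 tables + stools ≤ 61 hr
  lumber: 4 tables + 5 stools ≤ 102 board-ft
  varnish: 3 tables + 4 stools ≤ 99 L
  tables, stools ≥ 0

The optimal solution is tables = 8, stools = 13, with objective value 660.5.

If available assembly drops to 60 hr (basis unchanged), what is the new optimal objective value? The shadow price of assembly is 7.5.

Δb = -1, so new z* = 660.5 + (7.5)·(-1) = 660.5 − 7.5 = 653.

653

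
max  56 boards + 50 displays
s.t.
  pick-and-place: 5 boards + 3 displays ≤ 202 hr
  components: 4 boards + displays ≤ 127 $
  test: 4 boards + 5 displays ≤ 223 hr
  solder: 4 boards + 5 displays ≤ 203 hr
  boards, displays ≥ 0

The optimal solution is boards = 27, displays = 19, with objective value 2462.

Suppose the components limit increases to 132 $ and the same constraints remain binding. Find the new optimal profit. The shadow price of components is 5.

2487

Δb = 5, so new z* = 2462 + (5)·(5) = 2462 + 25 = 2487.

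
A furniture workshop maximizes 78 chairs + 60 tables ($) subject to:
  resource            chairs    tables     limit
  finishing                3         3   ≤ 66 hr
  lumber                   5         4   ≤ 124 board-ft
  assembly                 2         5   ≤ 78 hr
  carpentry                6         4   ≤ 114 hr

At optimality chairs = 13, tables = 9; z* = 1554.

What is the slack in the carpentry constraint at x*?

0

carpentry used = 6·13 + 4·9 = 114; slack = 114 − 114 = 0.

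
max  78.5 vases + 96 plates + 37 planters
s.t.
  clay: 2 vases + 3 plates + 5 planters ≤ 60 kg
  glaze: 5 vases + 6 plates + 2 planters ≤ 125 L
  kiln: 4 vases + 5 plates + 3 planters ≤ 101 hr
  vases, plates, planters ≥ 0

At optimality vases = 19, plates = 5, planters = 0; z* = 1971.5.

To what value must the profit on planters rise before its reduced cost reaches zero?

Check each constraint at x*: clay 53/60 (slack 7); glaze 125/125 (tight); kiln 101/101 (tight).
Slack constraints have shadow price 0 (complementary slackness).
Dual feasibility on the basic columns requires 5·y_glaze + 4·y_kiln = 78.5, 6·y_glaze + 5·y_kiln = 96.
This yields shadow prices y_glaze = 8.5, y_kiln = 9.
planters enters the basis when its profit ≥ yᵀa₃ = 8.5·2 + 9·3 = 44.

44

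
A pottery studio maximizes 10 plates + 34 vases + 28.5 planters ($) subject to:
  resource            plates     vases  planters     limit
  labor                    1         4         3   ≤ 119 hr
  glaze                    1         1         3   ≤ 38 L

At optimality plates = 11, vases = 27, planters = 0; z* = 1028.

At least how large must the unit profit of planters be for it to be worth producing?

30

Both labor and glaze are binding at x*.
From A_Bᵀ y = c: 1·y_labor + 1·y_glaze = 10; 4·y_labor + 1·y_glaze = 34.
Solving: y_labor = 8, y_glaze = 2.
planters enters the basis when its profit ≥ yᵀa₃ = 8·3 + 2·3 = 30.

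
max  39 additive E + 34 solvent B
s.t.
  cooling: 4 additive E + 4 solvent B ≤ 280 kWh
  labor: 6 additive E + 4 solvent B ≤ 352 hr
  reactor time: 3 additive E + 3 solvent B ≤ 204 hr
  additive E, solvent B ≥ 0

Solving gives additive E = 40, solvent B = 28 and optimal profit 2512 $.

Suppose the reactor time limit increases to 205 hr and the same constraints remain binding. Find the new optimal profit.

Check each constraint at x*: cooling 272/280 (slack 8); labor 352/352 (tight); reactor time 204/204 (tight).
Since cooling is not tight, its dual is 0.
The binding rows give the dual system: 6·y_labor + 3·y_reactor time = 39 and 4·y_labor + 3·y_reactor time = 34.
Solving: y_labor = 2.5, y_reactor time = 8.
Δz = y_reactor time·Δb = 8 × (1) = 8, so new z* = 2512 + 8 = 2520.

2520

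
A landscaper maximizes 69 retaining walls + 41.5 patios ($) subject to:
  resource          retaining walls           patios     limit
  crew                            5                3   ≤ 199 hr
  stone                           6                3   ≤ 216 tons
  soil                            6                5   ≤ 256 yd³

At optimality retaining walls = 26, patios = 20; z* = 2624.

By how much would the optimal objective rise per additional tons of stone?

8

Binding: stone and soil. Non-binding: crew (9 unused).
By complementary slackness, y = 0 for the non-binding constraint.
The binding rows give the dual system: 6·y_stone + 6·y_soil = 69 and 3·y_stone + 5·y_soil = 41.5.
Solving: y_stone = 8, y_soil = 3.5.
Shadow price of stone = 8.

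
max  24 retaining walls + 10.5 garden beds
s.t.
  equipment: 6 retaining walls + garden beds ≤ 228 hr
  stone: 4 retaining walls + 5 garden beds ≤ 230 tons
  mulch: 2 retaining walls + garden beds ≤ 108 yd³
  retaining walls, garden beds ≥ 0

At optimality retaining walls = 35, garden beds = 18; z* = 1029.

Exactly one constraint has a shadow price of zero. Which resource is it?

equipment: 228/228 (binding)
stone: 230/230 (binding)
mulch: 88/108 (slack 20)
By complementary slackness, a constraint with positive slack has shadow price 0 → mulch.

mulch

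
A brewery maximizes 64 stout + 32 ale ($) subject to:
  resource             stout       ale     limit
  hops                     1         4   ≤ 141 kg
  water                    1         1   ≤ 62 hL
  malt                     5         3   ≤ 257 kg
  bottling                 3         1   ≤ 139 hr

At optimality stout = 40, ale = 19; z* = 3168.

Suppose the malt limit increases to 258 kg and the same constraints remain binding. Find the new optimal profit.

3176

Binding: malt and bottling. Non-binding: hops (25 unused), water (3 unused).
By complementary slackness, y = 0 for the non-binding constraints.
The binding rows give the dual system: 5·y_malt + 3·y_bottling = 64 and 3·y_malt + 1·y_bottling = 32.
This yields shadow prices y_malt = 8, y_bottling = 8.
Δz = y_malt·Δb = 8 × (1) = 8, so new z* = 3168 + 8 = 3176.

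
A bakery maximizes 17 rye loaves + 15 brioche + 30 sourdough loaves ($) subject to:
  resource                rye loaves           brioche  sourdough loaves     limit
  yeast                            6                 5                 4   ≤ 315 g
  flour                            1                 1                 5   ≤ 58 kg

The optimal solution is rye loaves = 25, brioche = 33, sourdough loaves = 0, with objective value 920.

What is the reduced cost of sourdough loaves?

Both yeast and flour are binding at x*.
From A_Bᵀ y = c: 6·y_yeast + 1·y_flour = 17; 5·y_yeast + 1·y_flour = 15.
→ y_yeast = 2 and y_flour = 5.
Reduced cost of sourdough loaves: c₃ − yᵀa₃ = 30 − (2·4 + 5·5) = 30 − 33 = -3.

-3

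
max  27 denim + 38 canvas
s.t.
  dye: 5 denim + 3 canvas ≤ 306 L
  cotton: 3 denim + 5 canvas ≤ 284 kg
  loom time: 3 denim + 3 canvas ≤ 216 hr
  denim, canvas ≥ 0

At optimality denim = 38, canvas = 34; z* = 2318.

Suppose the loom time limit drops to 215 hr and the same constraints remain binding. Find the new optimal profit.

At the optimum: dye uses 292 of 306 (slack = 14); cotton uses 284 of 284 (binding); loom time uses 216 of 216 (binding).
Since dye is not tight, its dual is 0.
The binding rows give the dual system: 3·y_cotton + 3·y_loom time = 27 and 5·y_cotton + 3·y_loom time = 38.
Solving: y_cotton = 5.5, y_loom time = 3.5.
Δz = y_loom time·Δb = 3.5 × (-1) = -3.5, so new z* = 2318 − 3.5 = 2314.5.

2314.5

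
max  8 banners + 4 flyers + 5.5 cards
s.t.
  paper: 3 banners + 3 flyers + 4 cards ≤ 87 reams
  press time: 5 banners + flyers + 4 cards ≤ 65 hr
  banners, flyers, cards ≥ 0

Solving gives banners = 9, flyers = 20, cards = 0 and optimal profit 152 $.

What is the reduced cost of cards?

Check each constraint at x*: paper 87/87 (tight); press time 65/65 (tight).
The binding rows give the dual system: 3·y_paper + 5·y_press time = 8 and 3·y_paper + 1·y_press time = 4.
→ y_paper = 1 and y_press time = 1.
Reduced cost of cards: c₃ − yᵀa₃ = 5.5 − (1·4 + 1·4) = 5.5 − 8 = -2.5.

-2.5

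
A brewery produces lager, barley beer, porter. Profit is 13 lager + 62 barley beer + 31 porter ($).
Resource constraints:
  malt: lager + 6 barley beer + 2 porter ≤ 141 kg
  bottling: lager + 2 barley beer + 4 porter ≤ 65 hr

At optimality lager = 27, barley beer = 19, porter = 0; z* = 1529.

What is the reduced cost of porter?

At the optimum: malt uses 141 of 141 (binding); bottling uses 65 of 65 (binding).
From A_Bᵀ y = c: 1·y_malt + 1·y_bottling = 13; 6·y_malt + 2·y_bottling = 62.
Solving: y_malt = 9, y_bottling = 4.
Reduced cost of porter: c₃ − yᵀa₃ = 31 − (9·2 + 4·4) = 31 − 34 = -3.

-3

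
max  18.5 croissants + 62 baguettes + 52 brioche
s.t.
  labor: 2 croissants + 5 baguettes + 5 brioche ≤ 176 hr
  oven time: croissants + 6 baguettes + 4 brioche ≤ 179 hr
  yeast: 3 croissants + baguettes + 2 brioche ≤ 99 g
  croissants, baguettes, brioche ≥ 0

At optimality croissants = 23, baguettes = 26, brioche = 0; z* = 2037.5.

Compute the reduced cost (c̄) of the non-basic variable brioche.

-1

At the optimum: labor uses 176 of 176 (binding); oven time uses 179 of 179 (binding); yeast uses 95 of 99 (slack = 4).
Slack constraints have shadow price 0 (complementary slackness).
Dual feasibility on the basic columns requires 2·y_labor + 1·y_oven time = 18.5, 5·y_labor + 6·y_oven time = 62.
→ y_labor = 7 and y_oven time = 4.5.
Reduced cost of brioche: c₃ − yᵀa₃ = 52 − (7·5 + 4.5·4) = 52 − 53 = -1.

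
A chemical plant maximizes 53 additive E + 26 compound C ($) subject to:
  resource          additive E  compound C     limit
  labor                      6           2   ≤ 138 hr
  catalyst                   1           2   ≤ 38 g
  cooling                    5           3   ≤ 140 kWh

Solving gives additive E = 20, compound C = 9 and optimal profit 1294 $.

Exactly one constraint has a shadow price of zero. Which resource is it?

labor: 138/138 (binding)
catalyst: 38/38 (binding)
cooling: 127/140 (slack 13)
By complementary slackness, a constraint with positive slack has shadow price 0 → cooling.

cooling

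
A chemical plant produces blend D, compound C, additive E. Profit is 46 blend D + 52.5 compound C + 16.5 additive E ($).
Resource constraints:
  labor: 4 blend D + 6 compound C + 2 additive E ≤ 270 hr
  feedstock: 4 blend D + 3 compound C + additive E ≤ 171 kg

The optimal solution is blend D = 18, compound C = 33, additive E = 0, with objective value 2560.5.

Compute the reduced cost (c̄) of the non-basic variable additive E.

-1

Check each constraint at x*: labor 270/270 (tight); feedstock 171/171 (tight).
The binding rows give the dual system: 4·y_labor + 4·y_feedstock = 46 and 6·y_labor + 3·y_feedstock = 52.5.
→ y_labor = 6 and y_feedstock = 5.5.
Reduced cost of additive E: c₃ − yᵀa₃ = 16.5 − (6·2 + 5.5·1) = 16.5 − 17.5 = -1.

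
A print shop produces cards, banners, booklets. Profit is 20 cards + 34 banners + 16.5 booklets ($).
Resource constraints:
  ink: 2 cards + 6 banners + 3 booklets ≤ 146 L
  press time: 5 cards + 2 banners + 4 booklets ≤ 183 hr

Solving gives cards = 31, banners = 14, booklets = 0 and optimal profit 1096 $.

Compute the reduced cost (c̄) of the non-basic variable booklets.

-6.5

Both ink and press time are binding at x*.
Dual feasibility on the basic columns requires 2·y_ink + 5·y_press time = 20, 6·y_ink + 2·y_press time = 34.
This yields shadow prices y_ink = 5, y_press time = 2.
Reduced cost of booklets: c₃ − yᵀa₃ = 16.5 − (5·3 + 2·4) = 16.5 − 23 = -6.5.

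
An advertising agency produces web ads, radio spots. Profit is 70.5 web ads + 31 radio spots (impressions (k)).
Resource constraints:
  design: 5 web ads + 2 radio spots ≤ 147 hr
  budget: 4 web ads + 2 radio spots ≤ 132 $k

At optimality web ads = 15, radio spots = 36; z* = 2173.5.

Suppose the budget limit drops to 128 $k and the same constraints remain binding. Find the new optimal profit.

At the optimum: design uses 147 of 147 (binding); budget uses 132 of 132 (binding).
From A_Bᵀ y = c: 5·y_design + 4·y_budget = 70.5; 2·y_design + 2·y_budget = 31.
→ y_design = 8.5 and y_budget = 7.
Δz = y_budget·Δb = 7 × (-4) = -28, so new z* = 2173.5 − 28 = 2145.5.

2145.5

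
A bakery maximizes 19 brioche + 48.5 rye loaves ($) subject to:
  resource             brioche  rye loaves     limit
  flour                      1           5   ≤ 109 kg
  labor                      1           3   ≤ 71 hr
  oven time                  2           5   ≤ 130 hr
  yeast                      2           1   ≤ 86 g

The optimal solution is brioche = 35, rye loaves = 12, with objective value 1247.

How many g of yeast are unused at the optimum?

4

yeast used = 2·35 + 1·12 = 82; slack = 86 − 82 = 4.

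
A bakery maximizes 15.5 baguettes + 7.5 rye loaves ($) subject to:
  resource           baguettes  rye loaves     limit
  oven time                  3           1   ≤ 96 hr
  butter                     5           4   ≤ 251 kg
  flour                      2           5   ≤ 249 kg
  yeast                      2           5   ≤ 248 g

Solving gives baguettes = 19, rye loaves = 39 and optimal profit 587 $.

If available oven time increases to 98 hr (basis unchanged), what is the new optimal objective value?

Check each constraint at x*: oven time 96/96 (tight); butter 251/251 (tight); flour 233/249 (slack 16); yeast 233/248 (slack 15).
Slack constraints have shadow price 0 (complementary slackness).
Dual feasibility on the basic columns requires 3·y_oven time + 5·y_butter = 15.5, 1·y_oven time + 4·y_butter = 7.5.
Solving: y_oven time = 3.5, y_butter = 1.
Δz = y_oven time·Δb = 3.5 × (2) = 7, so new z* = 587 + 7 = 594.

594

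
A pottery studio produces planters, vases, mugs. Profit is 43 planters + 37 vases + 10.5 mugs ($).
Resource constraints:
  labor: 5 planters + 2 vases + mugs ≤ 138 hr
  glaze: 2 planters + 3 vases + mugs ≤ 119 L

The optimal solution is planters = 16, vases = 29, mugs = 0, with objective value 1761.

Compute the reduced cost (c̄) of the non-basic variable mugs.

At the optimum: labor uses 138 of 138 (binding); glaze uses 119 of 119 (binding).
The binding rows give the dual system: 5·y_labor + 2·y_glaze = 43 and 2·y_labor + 3·y_glaze = 37.
→ y_labor = 5 and y_glaze = 9.
Reduced cost of mugs: c₃ − yᵀa₃ = 10.5 − (5·1 + 9·1) = 10.5 − 14 = -3.5.

-3.5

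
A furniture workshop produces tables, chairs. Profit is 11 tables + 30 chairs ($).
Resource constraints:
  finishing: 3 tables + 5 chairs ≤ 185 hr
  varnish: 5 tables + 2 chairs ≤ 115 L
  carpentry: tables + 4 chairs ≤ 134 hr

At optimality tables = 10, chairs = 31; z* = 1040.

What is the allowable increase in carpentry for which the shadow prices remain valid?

14

Binding constraints: finishing, carpentry. The basis is B = [[3,5],[1,4]] with det 7.
Per unit increase in carpentry, x* moves by d = (-0.7143, 0.4286).
The basis stays optimal until tables reaches 0; allowable increase = 14 hr.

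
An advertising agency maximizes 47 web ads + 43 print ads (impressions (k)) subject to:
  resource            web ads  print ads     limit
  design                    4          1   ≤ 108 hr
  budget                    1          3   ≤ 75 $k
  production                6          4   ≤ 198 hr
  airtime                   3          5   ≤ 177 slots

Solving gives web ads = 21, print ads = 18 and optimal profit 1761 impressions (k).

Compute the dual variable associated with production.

Binding: budget and production. Non-binding: design (6 unused), airtime (24 unused).
By complementary slackness, y = 0 for the non-binding constraints.
Dual feasibility on the basic columns requires 1·y_budget + 6·y_production = 47, 3·y_budget + 4·y_production = 43.
→ y_budget = 5 and y_production = 7.
Shadow price of production = 7.

7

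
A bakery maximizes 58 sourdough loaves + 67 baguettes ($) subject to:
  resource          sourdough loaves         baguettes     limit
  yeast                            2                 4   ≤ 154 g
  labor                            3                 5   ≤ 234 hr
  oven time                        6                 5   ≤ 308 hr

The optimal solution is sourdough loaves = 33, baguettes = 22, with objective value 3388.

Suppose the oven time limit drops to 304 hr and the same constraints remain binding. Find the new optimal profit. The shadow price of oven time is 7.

3360

Δb = -4, so new z* = 3388 + (7)·(-4) = 3388 − 28 = 3360.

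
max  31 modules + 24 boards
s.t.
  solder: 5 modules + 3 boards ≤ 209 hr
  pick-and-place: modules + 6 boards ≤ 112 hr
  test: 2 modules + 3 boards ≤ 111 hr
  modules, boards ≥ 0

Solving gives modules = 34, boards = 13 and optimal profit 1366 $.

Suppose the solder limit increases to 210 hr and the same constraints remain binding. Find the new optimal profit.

Binding: solder and pick-and-place. Non-binding: test (4 unused).
Slack constraints have shadow price 0 (complementary slackness).
From A_Bᵀ y = c: 5·y_solder + 1·y_pick-and-place = 31; 3·y_solder + 6·y_pick-and-place = 24.
This yields shadow prices y_solder = 6, y_pick-and-place = 1.
Δz = y_solder·Δb = 6 × (1) = 6, so new z* = 1366 + 6 = 1372.

1372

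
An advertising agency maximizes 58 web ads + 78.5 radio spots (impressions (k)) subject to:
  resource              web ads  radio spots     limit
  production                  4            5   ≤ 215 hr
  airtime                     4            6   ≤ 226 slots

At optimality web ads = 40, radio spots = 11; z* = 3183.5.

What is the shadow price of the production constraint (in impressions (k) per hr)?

Both production and airtime are binding at x*.
The binding rows give the dual system: 4·y_production + 4·y_airtime = 58 and 5·y_production + 6·y_airtime = 78.5.
Solving: y_production = 8.5, y_airtime = 6.
Shadow price of production = 8.5.

8.5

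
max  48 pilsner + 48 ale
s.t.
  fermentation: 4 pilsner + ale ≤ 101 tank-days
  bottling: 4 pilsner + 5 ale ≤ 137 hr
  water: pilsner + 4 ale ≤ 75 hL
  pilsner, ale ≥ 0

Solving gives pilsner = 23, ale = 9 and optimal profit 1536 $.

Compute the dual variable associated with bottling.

9

At the optimum: fermentation uses 101 of 101 (binding); bottling uses 137 of 137 (binding); water uses 59 of 75 (slack = 16).
Slack constraints have shadow price 0 (complementary slackness).
The binding rows give the dual system: 4·y_fermentation + 4·y_bottling = 48 and 1·y_fermentation + 5·y_bottling = 48.
This yields shadow prices y_fermentation = 3, y_bottling = 9.
Shadow price of bottling = 9.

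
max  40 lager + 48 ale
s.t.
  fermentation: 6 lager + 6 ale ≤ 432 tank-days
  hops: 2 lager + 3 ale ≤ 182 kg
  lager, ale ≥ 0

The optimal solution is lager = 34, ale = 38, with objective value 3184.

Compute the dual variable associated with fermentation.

4

Check each constraint at x*: fermentation 432/432 (tight); hops 182/182 (tight).
From A_Bᵀ y = c: 6·y_fermentation + 2·y_hops = 40; 6·y_fermentation + 3·y_hops = 48.
→ y_fermentation = 4 and y_hops = 8.
Shadow price of fermentation = 4.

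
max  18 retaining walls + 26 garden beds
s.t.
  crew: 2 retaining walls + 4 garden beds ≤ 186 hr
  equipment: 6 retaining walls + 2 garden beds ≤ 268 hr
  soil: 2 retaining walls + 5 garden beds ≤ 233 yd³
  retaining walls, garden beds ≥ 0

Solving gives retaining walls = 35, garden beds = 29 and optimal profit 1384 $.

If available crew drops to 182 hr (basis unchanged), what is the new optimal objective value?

1360

Check each constraint at x*: crew 186/186 (tight); equipment 268/268 (tight); soil 215/233 (slack 18).
Slack constraints have shadow price 0 (complementary slackness).
From A_Bᵀ y = c: 2·y_crew + 6·y_equipment = 18; 4·y_crew + 2·y_equipment = 26.
Solving: y_crew = 6, y_equipment = 1.
Δz = y_crew·Δb = 6 × (-4) = -24, so new z* = 1384 − 24 = 1360.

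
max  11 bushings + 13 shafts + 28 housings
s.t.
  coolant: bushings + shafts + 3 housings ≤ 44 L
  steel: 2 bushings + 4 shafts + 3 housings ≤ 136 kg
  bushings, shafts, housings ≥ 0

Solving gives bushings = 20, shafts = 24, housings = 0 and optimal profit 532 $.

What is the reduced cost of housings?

-2

Check each constraint at x*: coolant 44/44 (tight); steel 136/136 (tight).
The binding rows give the dual system: 1·y_coolant + 2·y_steel = 11 and 1·y_coolant + 4·y_steel = 13.
Solving: y_coolant = 9, y_steel = 1.
Reduced cost of housings: c₃ − yᵀa₃ = 28 − (9·3 + 1·3) = 28 − 30 = -2.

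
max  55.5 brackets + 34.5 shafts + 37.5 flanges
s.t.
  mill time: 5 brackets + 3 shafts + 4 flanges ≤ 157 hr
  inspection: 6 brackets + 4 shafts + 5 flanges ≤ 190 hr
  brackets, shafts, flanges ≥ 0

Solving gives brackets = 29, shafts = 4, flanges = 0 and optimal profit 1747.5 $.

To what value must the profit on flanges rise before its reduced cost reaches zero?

Check each constraint at x*: mill time 157/157 (tight); inspection 190/190 (tight).
Dual feasibility on the basic columns requires 5·y_mill time + 6·y_inspection = 55.5, 3·y_mill time + 4·y_inspection = 34.5.
This yields shadow prices y_mill time = 7.5, y_inspection = 3.
flanges enters the basis when its profit ≥ yᵀa₃ = 7.5·4 + 3·5 = 45.

45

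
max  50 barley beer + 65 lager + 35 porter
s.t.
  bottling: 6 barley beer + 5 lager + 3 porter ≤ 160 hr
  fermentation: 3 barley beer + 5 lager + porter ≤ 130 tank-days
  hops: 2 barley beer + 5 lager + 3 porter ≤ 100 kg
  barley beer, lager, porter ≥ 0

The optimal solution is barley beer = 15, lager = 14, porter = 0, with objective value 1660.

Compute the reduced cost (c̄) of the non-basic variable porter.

At the optimum: bottling uses 160 of 160 (binding); fermentation uses 115 of 130 (slack = 15); hops uses 100 of 100 (binding).
Since fermentation is not tight, its dual is 0.
From A_Bᵀ y = c: 6·y_bottling + 2·y_hops = 50; 5·y_bottling + 5·y_hops = 65.
This yields shadow prices y_bottling = 6, y_hops = 7.
Reduced cost of porter: c₃ − yᵀa₃ = 35 − (6·3 + 7·3) = 35 − 39 = -4.

-4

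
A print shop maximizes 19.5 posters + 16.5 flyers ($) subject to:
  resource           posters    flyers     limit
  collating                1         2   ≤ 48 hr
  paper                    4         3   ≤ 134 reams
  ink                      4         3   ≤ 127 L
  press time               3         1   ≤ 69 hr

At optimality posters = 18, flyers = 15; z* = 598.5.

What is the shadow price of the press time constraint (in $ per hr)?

4.5

At the optimum: collating uses 48 of 48 (binding); paper uses 117 of 134 (slack = 17); ink uses 117 of 127 (slack = 10); press time uses 69 of 69 (binding).
Slack constraints have shadow price 0 (complementary slackness).
Dual feasibility on the basic columns requires 1·y_collating + 3·y_press time = 19.5, 2·y_collating + 1·y_press time = 16.5.
Solving: y_collating = 6, y_press time = 4.5.
Shadow price of press time = 4.5.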